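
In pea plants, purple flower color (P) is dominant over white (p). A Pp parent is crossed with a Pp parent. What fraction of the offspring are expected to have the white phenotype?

Punnett square for Pp × Pp:
Offspring genotypes: 1 PP, 2 Pp, 1 pp
Total offspring: 4
Count with target: 1
Probability: 1/4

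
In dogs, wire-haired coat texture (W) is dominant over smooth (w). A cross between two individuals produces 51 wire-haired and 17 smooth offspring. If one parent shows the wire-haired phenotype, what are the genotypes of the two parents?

Observed offspring: 51 wire-haired, 17 smooth
The observed ratio simplifies to 3:1. Smooth (ww) offspring appear, so each parent must contribute one w allele. The parent stated to show wire-haired carries W, so it is Ww. The other parent is then either Ww or ww: Ww × ww would give a 1:1 split, whereas Ww × Ww gives 3:1 — matching the data. So both parents are heterozygous (Ww × Ww).
Parent genotypes: Ww × Ww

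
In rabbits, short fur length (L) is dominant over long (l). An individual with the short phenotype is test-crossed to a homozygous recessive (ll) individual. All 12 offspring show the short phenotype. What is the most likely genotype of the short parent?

Test cross: ? × ll
All offspring are short.
If the unknown parent were heterozygous (Ll), about half of 12 offspring would be long; none are. The unknown parent is most likely homozygous dominant (LL).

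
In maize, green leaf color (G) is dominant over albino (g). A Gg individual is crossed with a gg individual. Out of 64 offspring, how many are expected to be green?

Punnett square for Gg × gg:
Offspring genotypes: 2 Gg, 2 gg
green: 2, albino: 2
green: 2 out of 4 → fraction 1/2
Expected count = 1/2 × 64 = 32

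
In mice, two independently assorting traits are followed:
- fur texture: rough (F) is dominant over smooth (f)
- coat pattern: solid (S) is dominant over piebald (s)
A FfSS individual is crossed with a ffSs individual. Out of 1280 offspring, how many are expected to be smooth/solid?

Dihybrid cross FfSS × ffSs — consider each gene separately:
fur texture: Ff × ff → 2 Ff, 2 ff → 2 F_ : 2 ff (out of 4)
coat pattern: SS × Ss → 2 SS, 2 Ss → 4 S_ (out of 4)
Combine (counts out of 4 × 4 = 16): rough/solid (F_S_) = 2×4 = 8; smooth/solid (ffS_) = 2×4 = 8
Phenotype counts (out of 16): 8 rough/solid, 8 smooth/solid
smooth/solid: 8 out of 16 → fraction 1/2
Expected count = 1/2 × 1280 = 640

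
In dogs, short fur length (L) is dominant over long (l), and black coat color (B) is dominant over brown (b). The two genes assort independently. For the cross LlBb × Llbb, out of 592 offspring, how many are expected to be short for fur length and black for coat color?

Dihybrid cross LlBb × Llbb — consider each gene separately:
fur length: Ll × Ll → 1 LL, 2 Ll, 1 ll → 3 L_ : 1 ll (out of 4)
coat color: Bb × bb → 2 Bb, 2 bb → 2 B_ : 2 bb (out of 4)
Looking for: short (L_) and black (B_)
P(short) = 3/4, P(black) = 2/4
P(both) = 3/4 × 2/4 = 6/16 = 3/8
Expected count = 3/8 × 592 = 222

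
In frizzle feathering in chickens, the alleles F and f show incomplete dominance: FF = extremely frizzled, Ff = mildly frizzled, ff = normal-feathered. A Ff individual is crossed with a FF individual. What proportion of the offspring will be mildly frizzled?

Punnett square for Ff × FF:
Offspring genotypes: 2 FF, 2 Ff
Phenotype counts: 2 extremely frizzled, 2 mildly frizzled
mildly frizzled: 2 out of 4
Probability: 2/4 = 1/2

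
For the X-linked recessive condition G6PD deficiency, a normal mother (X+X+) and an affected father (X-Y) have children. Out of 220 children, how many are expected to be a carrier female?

Cross: X+X+ × X-Y
Offspring: 2 X+X-, 2 X+Y
Probability of a carrier female: 2/4 = 1/2
Expected count = 1/2 × 220 = 110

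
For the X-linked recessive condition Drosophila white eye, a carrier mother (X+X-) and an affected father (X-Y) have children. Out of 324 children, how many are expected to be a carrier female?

Cross: X+X- × X-Y
Offspring: 1 X+X-, 1 X+Y, 1 X-X-, 1 X-Y
Probability of a carrier female: 1/4
Expected count = 1/4 × 324 = 81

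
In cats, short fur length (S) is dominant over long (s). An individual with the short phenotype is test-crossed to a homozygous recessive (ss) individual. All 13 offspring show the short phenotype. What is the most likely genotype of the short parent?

Test cross: ? × ss
All offspring are short.
If the unknown parent were heterozygous (Ss), about half of 13 offspring would be long; none are. The unknown parent is most likely homozygous dominant (SS).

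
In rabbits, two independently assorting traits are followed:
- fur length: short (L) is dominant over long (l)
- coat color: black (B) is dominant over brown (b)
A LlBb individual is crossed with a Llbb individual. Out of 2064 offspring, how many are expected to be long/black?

Dihybrid cross LlBb × Llbb — consider each gene separately:
fur length: Ll × Ll → 1 LL, 2 Ll, 1 ll → 3 L_ : 1 ll (out of 4)
coat color: Bb × bb → 2 Bb, 2 bb → 2 B_ : 2 bb (out of 4)
Combine (counts out of 4 × 4 = 16): short/black (L_B_) = 3×2 = 6; short/brown (L_bb) = 3×2 = 6; long/black (llB_) = 1×2 = 2; long/brown (llbb) = 1×2 = 2
Phenotype counts (out of 16): 6 short/black, 6 short/brown, 2 long/black, 2 long/brown
long/black: 2 out of 16 → fraction 1/8
Expected count = 1/8 × 2064 = 258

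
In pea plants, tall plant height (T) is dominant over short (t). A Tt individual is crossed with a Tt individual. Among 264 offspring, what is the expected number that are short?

Punnett square for Tt × Tt:
Offspring genotypes: 1 TT, 2 Tt, 1 tt
tall: 3, short: 1
short: 1 out of 4 → fraction 1/4
Expected count = 1/4 × 264 = 66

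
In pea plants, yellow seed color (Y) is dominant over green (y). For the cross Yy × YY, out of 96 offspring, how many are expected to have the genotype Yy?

Punnett square for Yy × YY:
Offspring genotypes: 2 YY, 2 Yy
Total offspring: 4
Count with target: 2
Probability: 2/4 = 1/2
Expected count = 1/2 × 96 = 48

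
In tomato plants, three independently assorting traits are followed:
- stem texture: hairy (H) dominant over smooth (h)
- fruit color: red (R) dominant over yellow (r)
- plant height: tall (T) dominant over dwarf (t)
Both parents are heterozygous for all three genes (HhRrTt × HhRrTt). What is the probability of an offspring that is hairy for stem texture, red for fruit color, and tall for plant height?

Trihybrid cross: HhRrTt × HhRrTt
Each trait segregates independently with a 3:1 phenotypic ratio, so each gene contributes 3/4 (dominant) or 1/4 (recessive).
Target: hairy (stem texture), red (fruit color), tall (plant height)
Probability = product of independent per-trait probabilities
= 3/4 × 3/4 × 3/4 = 27/64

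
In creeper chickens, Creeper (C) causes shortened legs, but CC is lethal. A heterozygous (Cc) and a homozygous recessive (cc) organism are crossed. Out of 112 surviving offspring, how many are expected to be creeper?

Cross: Cc × cc
Punnett square offspring (before lethality): 2 Cc, 2 cc
No CC offspring are produced in this cross.
creeper: 2 out of 4 → fraction 1/2
Expected count = 1/2 × 112 = 56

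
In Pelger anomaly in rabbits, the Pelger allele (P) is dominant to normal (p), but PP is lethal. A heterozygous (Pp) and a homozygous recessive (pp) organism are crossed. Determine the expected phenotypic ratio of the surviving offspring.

Cross: Pp × pp
Punnett square offspring (before lethality): 2 Pp, 2 pp
No PP offspring are produced in this cross.
Ratio: 1 Pelger : 1 normal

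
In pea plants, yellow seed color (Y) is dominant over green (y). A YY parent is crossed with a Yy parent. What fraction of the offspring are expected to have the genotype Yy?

Punnett square for YY × Yy:
Offspring genotypes: 2 YY, 2 Yy
Total offspring: 4
Count with target: 2
Probability: 2/4 = 1/2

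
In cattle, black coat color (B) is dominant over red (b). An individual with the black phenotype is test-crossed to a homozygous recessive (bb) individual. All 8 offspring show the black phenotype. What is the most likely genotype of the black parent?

Test cross: ? × bb
All offspring are black.
If the unknown parent were heterozygous (Bb), about half of 8 offspring would be red; none are. The unknown parent is most likely homozygous dominant (BB).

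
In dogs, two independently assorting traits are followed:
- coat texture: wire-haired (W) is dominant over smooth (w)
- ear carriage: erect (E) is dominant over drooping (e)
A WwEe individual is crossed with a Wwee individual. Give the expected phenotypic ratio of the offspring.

Dihybrid cross WwEe × Wwee — consider each gene separately:
coat texture: Ww × Ww → 1 WW, 2 Ww, 1 ww → 3 W_ : 1 ww (out of 4)
ear carriage: Ee × ee → 2 Ee, 2 ee → 2 E_ : 2 ee (out of 4)
Combine (counts out of 4 × 4 = 16): wire-haired/erect (W_E_) = 3×2 = 6; wire-haired/drooping (W_ee) = 3×2 = 6; smooth/erect (wwE_) = 1×2 = 2; smooth/drooping (wwee) = 1×2 = 2
Phenotype counts (out of 16): 6 wire-haired/erect, 6 wire-haired/drooping, 2 smooth/erect, 2 smooth/drooping
Ratio: 3 wire-haired/erect : 3 wire-haired/drooping : 1 smooth/erect : 1 smooth/drooping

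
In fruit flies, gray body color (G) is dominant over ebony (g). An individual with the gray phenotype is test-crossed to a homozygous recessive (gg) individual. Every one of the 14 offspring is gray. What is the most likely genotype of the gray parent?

Test cross: ? × gg
All offspring are gray.
If the unknown parent were heterozygous (Gg), about half of 14 offspring would be ebony; none are. The unknown parent is most likely homozygous dominant (GG).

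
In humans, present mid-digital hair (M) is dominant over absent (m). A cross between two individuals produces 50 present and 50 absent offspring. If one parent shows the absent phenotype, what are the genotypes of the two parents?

Observed offspring: 50 present, 50 absent
The observed ratio simplifies to 1:1. One parent shows absent, so its genotype must be mm. A 1:1 offspring split requires the other parent to be heterozygous (Mm).
Parent genotypes: mm × Mm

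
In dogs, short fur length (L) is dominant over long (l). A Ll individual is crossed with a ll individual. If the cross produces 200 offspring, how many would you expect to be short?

Punnett square for Ll × ll:
Offspring genotypes: 2 Ll, 2 ll
short: 2, long: 2
short: 2 out of 4 → fraction 1/2
Expected count = 1/2 × 200 = 100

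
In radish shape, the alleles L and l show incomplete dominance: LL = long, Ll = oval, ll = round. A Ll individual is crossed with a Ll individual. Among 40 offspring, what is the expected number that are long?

Punnett square for Ll × Ll:
Offspring genotypes: 1 LL, 2 Ll, 1 ll
Phenotype counts: 1 long, 2 oval, 1 round
long: 1 out of 4 → fraction 1/4
Expected count = 1/4 × 40 = 10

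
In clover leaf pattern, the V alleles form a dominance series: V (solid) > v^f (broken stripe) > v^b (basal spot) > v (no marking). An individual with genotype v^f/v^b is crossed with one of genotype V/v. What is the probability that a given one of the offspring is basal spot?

Cross: v^f/v^b × V/v
Allele dominance: V > v^f > v^b > v
Offspring genotypes: 1 V/v^f, 1 v^f/v, 1 V/v^b, 1 v^b/v
Phenotype counts: 2 solid, 1 broken stripe, 1 basal spot
basal spot: 1 out of 4
Probability: 1/4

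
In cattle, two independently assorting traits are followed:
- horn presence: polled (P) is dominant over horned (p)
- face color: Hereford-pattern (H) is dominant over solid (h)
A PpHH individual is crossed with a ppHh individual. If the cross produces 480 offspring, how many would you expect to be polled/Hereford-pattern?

Dihybrid cross PpHH × ppHh — consider each gene separately:
horn presence: Pp × pp → 2 Pp, 2 pp → 2 P_ : 2 pp (out of 4)
face color: HH × Hh → 2 HH, 2 Hh → 4 H_ (out of 4)
Combine (counts out of 4 × 4 = 16): polled/Hereford-pattern (P_H_) = 2×4 = 8; horned/Hereford-pattern (ppH_) = 2×4 = 8
Phenotype counts (out of 16): 8 polled/Hereford-pattern, 8 horned/Hereford-pattern
polled/Hereford-pattern: 8 out of 16 → fraction 1/2
Expected count = 1/2 × 480 = 240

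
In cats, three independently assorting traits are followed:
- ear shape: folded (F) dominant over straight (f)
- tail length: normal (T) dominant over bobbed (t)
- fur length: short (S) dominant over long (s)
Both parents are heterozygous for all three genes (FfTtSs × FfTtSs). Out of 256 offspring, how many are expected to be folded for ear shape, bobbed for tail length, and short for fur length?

Trihybrid cross: FfTtSs × FfTtSs
Each trait segregates independently with a 3:1 phenotypic ratio, so each gene contributes 3/4 (dominant) or 1/4 (recessive).
Target: folded (ear shape), bobbed (tail length), short (fur length)
Probability = product of independent per-trait probabilities
= 3/4 × 1/4 × 3/4 = 9/64
Expected count = 9/64 × 256 = 36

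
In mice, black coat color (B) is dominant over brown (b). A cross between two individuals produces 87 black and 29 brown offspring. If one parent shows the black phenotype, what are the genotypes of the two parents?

Observed offspring: 87 black, 29 brown
The observed ratio simplifies to 3:1. Brown (bb) offspring appear, so each parent must contribute one b allele. The parent stated to show black carries B, so it is Bb. The other parent is then either Bb or bb: Bb × bb would give a 1:1 split, whereas Bb × Bb gives 3:1 — matching the data. So both parents are heterozygous (Bb × Bb).
Parent genotypes: Bb × Bb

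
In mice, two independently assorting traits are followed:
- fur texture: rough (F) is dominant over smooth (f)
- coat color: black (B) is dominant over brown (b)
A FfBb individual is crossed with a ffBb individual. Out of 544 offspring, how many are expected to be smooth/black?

Dihybrid cross FfBb × ffBb — consider each gene separately:
fur texture: Ff × ff → 2 Ff, 2 ff → 2 F_ : 2 ff (out of 4)
coat color: Bb × Bb → 1 BB, 2 Bb, 1 bb → 3 B_ : 1 bb (out of 4)
Combine (counts out of 4 × 4 = 16): rough/black (F_B_) = 2×3 = 6; rough/brown (F_bb) = 2×1 = 2; smooth/black (ffB_) = 2×3 = 6; smooth/brown (ffbb) = 2×1 = 2
Phenotype counts (out of 16): 6 rough/black, 2 rough/brown, 6 smooth/black, 2 smooth/brown
smooth/black: 6 out of 16 → fraction 3/8
Expected count = 3/8 × 544 = 204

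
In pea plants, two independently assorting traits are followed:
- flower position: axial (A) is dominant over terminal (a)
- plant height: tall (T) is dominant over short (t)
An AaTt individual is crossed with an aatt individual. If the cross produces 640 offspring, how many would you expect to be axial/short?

Dihybrid cross AaTt × aatt — consider each gene separately:
flower position: Aa × aa → 2 Aa, 2 aa → 2 A_ : 2 aa (out of 4)
plant height: Tt × tt → 2 Tt, 2 tt → 2 T_ : 2 tt (out of 4)
Combine (counts out of 4 × 4 = 16): axial/tall (A_T_) = 2×2 = 4; axial/short (A_tt) = 2×2 = 4; terminal/tall (aaT_) = 2×2 = 4; terminal/short (aatt) = 2×2 = 4
Phenotype counts (out of 16): 4 axial/tall, 4 axial/short, 4 terminal/tall, 4 terminal/short
axial/short: 4 out of 16 → fraction 1/4
Expected count = 1/4 × 640 = 160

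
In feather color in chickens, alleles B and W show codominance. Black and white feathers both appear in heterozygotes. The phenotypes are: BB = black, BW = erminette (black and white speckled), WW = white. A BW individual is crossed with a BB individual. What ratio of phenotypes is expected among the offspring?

Punnett square for BW × BB:
Offspring genotypes: 2 BB, 2 BW
Phenotype counts: 2 black, 2 erminette (black and white speckled)
Ratio: 1 black : 1 erminette (black and white speckled)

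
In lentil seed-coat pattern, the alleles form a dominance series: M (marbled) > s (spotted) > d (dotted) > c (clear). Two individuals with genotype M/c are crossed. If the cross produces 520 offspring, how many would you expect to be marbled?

Cross: M/c × M/c
Allele dominance: M > s > d > c
Offspring genotypes: 1 M/M, 2 M/c, 1 c/c
Phenotype counts: 3 marbled, 1 clear
marbled: 3 out of 4 → fraction 3/4
Expected count = 3/4 × 520 = 390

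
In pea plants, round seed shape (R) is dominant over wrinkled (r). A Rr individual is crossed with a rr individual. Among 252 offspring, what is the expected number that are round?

Punnett square for Rr × rr:
Offspring genotypes: 2 Rr, 2 rr
round: 2, wrinkled: 2
round: 2 out of 4 → fraction 1/2
Expected count = 1/2 × 252 = 126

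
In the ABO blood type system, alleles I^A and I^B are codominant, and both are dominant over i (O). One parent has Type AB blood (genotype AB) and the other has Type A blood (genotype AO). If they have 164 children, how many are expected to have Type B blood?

Cross: AB × AO
Possible offspring genotypes: 1 AA, 1 AO, 1 AB, 1 BO
Blood type counts: 2 Type A, 1 Type AB, 1 Type B
Probability of Type B: 1/4
Expected count = 1/4 × 164 = 41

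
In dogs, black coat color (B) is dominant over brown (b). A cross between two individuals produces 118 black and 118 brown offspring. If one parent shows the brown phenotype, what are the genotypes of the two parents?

Observed offspring: 118 black, 118 brown
The observed ratio simplifies to 1:1. One parent shows brown, so its genotype must be bb. A 1:1 offspring split requires the other parent to be heterozygous (Bb).
Parent genotypes: bb × Bb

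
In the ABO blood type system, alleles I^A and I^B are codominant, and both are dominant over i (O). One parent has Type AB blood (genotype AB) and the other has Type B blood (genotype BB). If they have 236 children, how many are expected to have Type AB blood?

Cross: AB × BB
Possible offspring genotypes: 2 AB, 2 BB
Blood type counts: 2 Type AB, 2 Type B
Probability of Type AB: 2/4 = 1/2
Expected count = 1/2 × 236 = 118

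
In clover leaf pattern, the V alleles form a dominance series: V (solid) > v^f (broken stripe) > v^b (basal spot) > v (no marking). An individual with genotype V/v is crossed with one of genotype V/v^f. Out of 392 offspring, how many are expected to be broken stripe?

Cross: V/v × V/v^f
Allele dominance: V > v^f > v^b > v
Offspring genotypes: 1 V/V, 1 V/v^f, 1 V/v, 1 v^f/v
Phenotype counts: 3 solid, 1 broken stripe
broken stripe: 1 out of 4 → fraction 1/4
Expected count = 1/4 × 392 = 98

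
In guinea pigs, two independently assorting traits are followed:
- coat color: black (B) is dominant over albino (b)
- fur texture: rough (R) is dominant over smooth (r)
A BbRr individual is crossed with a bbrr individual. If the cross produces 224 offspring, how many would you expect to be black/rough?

Dihybrid cross BbRr × bbrr — consider each gene separately:
coat color: Bb × bb → 2 Bb, 2 bb → 2 B_ : 2 bb (out of 4)
fur texture: Rr × rr → 2 Rr, 2 rr → 2 R_ : 2 rr (out of 4)
Combine (counts out of 4 × 4 = 16): black/rough (B_R_) = 2×2 = 4; black/smooth (B_rr) = 2×2 = 4; albino/rough (bbR_) = 2×2 = 4; albino/smooth (bbrr) = 2×2 = 4
Phenotype counts (out of 16): 4 black/rough, 4 black/smooth, 4 albino/rough, 4 albino/smooth
black/rough: 4 out of 16 → fraction 1/4
Expected count = 1/4 × 224 = 56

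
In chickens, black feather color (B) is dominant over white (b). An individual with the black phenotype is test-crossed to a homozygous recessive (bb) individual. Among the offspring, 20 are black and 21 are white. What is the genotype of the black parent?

Test cross: ? × bb
Offspring: 20 black, 21 white — approximately 1:1.
A 1:1 ratio in a test cross indicates the unknown parent is heterozygous (Bb).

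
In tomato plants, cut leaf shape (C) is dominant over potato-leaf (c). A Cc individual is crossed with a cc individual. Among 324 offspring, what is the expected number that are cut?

Punnett square for Cc × cc:
Offspring genotypes: 2 Cc, 2 cc
cut: 2, potato-leaf: 2
cut: 2 out of 4 → fraction 1/2
Expected count = 1/2 × 324 = 162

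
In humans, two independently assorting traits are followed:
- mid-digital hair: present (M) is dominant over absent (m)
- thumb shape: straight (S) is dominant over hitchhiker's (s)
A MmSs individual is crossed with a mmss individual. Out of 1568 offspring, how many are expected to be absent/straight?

Dihybrid cross MmSs × mmss — consider each gene separately:
mid-digital hair: Mm × mm → 2 Mm, 2 mm → 2 M_ : 2 mm (out of 4)
thumb shape: Ss × ss → 2 Ss, 2 ss → 2 S_ : 2 ss (out of 4)
Combine (counts out of 4 × 4 = 16): present/straight (M_S_) = 2×2 = 4; present/hitchhiker's (M_ss) = 2×2 = 4; absent/straight (mmS_) = 2×2 = 4; absent/hitchhiker's (mmss) = 2×2 = 4
Phenotype counts (out of 16): 4 present/straight, 4 present/hitchhiker's, 4 absent/straight, 4 absent/hitchhiker's
absent/straight: 4 out of 16 → fraction 1/4
Expected count = 1/4 × 1568 = 392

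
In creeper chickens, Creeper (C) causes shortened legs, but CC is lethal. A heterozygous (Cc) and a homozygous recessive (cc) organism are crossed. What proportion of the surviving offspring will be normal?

Cross: Cc × cc
Punnett square offspring (before lethality): 2 Cc, 2 cc
No CC offspring are produced in this cross.
normal: 2 out of 4
Probability: 2/4 = 1/2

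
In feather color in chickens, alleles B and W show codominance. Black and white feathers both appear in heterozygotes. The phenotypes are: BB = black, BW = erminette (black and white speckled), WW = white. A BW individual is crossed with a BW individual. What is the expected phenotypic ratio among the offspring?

Punnett square for BW × BW:
Offspring genotypes: 1 BB, 2 BW, 1 WW
Phenotype counts: 1 black, 2 erminette (black and white speckled), 1 white
Ratio: 1 black : 2 erminette (black and white speckled) : 1 white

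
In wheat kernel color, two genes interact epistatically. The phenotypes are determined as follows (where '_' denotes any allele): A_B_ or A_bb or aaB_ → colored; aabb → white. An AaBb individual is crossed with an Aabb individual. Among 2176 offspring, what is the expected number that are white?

Cross: AaBb × Aabb — consider each gene separately:
A gene: Aa × Aa → 1 AA, 2 Aa, 1 aa → 3 A_ : 1 aa (out of 4)
B gene: Bb × bb → 2 Bb, 2 bb → 2 B_ : 2 bb (out of 4)
Genotype classes (out of 4 × 4 = 16): A_B_ = 3×2 = 6; A_bb = 3×2 = 6; aaB_ = 1×2 = 2; aabb = 1×2 = 2
Apply the phenotype rules: A_B_ (6) + A_bb (6) + aaB_ (2) → colored; aabb (2) → white
Phenotype counts (out of 16): 14 colored, 2 white
white: 2 out of 16 → fraction 1/8
Expected count = 1/8 × 2176 = 272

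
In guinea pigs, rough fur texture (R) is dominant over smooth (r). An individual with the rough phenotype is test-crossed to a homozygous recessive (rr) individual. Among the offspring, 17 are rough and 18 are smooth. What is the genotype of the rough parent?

Test cross: ? × rr
Offspring: 17 rough, 18 smooth — approximately 1:1.
A 1:1 ratio in a test cross indicates the unknown parent is heterozygous (Rr).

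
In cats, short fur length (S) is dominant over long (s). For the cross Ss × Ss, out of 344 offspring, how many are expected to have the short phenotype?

Punnett square for Ss × Ss:
Offspring genotypes: 1 SS, 2 Ss, 1 ss
Total offspring: 4
Count with target: 3
Probability: 3/4
Expected count = 3/4 × 344 = 258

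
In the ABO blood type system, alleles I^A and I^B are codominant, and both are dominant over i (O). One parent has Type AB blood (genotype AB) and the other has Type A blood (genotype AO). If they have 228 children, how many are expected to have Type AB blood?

Cross: AB × AO
Possible offspring genotypes: 1 AA, 1 AO, 1 AB, 1 BO
Blood type counts: 2 Type A, 1 Type AB, 1 Type B
Probability of Type AB: 1/4
Expected count = 1/4 × 228 = 57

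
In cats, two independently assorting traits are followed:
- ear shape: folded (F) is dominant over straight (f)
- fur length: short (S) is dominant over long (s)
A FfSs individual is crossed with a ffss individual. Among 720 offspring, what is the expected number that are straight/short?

Dihybrid cross FfSs × ffss — consider each gene separately:
ear shape: Ff × ff → 2 Ff, 2 ff → 2 F_ : 2 ff (out of 4)
fur length: Ss × ss → 2 Ss, 2 ss → 2 S_ : 2 ss (out of 4)
Combine (counts out of 4 × 4 = 16): folded/short (F_S_) = 2×2 = 4; folded/long (F_ss) = 2×2 = 4; straight/short (ffS_) = 2×2 = 4; straight/long (ffss) = 2×2 = 4
Phenotype counts (out of 16): 4 folded/short, 4 folded/long, 4 straight/short, 4 straight/long
straight/short: 4 out of 16 → fraction 1/4
Expected count = 1/4 × 720 = 180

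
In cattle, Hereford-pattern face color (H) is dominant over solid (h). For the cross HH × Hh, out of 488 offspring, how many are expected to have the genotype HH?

Punnett square for HH × Hh:
Offspring genotypes: 2 HH, 2 Hh
Total offspring: 4
Count with target: 2
Probability: 2/4 = 1/2
Expected count = 1/2 × 488 = 244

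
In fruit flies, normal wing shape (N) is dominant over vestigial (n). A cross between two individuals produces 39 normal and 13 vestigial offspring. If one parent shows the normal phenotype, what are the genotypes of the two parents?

Observed offspring: 39 normal, 13 vestigial
The observed ratio simplifies to 3:1. Vestigial (nn) offspring appear, so each parent must contribute one n allele. The parent stated to show normal carries N, so it is Nn. The other parent is then either Nn or nn: Nn × nn would give a 1:1 split, whereas Nn × Nn gives 3:1 — matching the data. So both parents are heterozygous (Nn × Nn).
Parent genotypes: Nn × Nn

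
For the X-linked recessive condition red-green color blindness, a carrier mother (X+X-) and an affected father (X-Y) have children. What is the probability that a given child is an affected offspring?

Cross: X+X- × X-Y
Offspring: 1 X+X-, 1 X+Y, 1 X-X-, 1 X-Y
Probability of an affected offspring: 2/4 = 1/2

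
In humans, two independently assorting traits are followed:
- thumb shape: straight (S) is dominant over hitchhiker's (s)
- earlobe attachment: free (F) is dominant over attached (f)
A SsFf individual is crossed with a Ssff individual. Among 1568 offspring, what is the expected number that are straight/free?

Dihybrid cross SsFf × Ssff — consider each gene separately:
thumb shape: Ss × Ss → 1 SS, 2 Ss, 1 ss → 3 S_ : 1 ss (out of 4)
earlobe attachment: Ff × ff → 2 Ff, 2 ff → 2 F_ : 2 ff (out of 4)
Combine (counts out of 4 × 4 = 16): straight/free (S_F_) = 3×2 = 6; straight/attached (S_ff) = 3×2 = 6; hitchhiker's/free (ssF_) = 1×2 = 2; hitchhiker's/attached (ssff) = 1×2 = 2
Phenotype counts (out of 16): 6 straight/free, 6 straight/attached, 2 hitchhiker's/free, 2 hitchhiker's/attached
straight/free: 6 out of 16 → fraction 3/8
Expected count = 3/8 × 1568 = 588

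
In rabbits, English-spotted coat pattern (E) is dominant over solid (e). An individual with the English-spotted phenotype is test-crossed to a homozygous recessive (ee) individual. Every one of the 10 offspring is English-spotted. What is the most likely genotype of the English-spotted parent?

Test cross: ? × ee
All offspring are English-spotted.
If the unknown parent were heterozygous (Ee), about half of 10 offspring would be solid; none are. The unknown parent is most likely homozygous dominant (EE).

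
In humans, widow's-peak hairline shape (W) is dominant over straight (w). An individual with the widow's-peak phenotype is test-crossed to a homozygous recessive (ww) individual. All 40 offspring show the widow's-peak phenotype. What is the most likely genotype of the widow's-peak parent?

Test cross: ? × ww
All offspring are widow's-peak.
If the unknown parent were heterozygous (Ww), about half of 40 offspring would be straight; none are. The unknown parent is most likely homozygous dominant (WW).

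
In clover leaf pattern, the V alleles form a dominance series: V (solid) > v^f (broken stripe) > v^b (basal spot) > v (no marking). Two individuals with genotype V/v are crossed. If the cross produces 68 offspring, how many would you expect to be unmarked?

Cross: V/v × V/v
Allele dominance: V > v^f > v^b > v
Offspring genotypes: 1 V/V, 2 V/v, 1 v/v
Phenotype counts: 3 solid, 1 unmarked
unmarked: 1 out of 4 → fraction 1/4
Expected count = 1/4 × 68 = 17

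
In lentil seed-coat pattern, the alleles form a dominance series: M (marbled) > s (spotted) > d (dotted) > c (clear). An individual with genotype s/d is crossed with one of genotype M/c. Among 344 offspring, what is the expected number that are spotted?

Cross: s/d × M/c
Allele dominance: M > s > d > c
Offspring genotypes: 1 M/s, 1 s/c, 1 M/d, 1 d/c
Phenotype counts: 2 marbled, 1 spotted, 1 dotted
spotted: 1 out of 4 → fraction 1/4
Expected count = 1/4 × 344 = 86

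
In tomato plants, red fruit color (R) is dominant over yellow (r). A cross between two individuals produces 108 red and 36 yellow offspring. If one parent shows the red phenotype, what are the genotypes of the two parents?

Observed offspring: 108 red, 36 yellow
The observed ratio simplifies to 3:1. Yellow (rr) offspring appear, so each parent must contribute one r allele. The parent stated to show red carries R, so it is Rr. The other parent is then either Rr or rr: Rr × rr would give a 1:1 split, whereas Rr × Rr gives 3:1 — matching the data. So both parents are heterozygous (Rr × Rr).
Parent genotypes: Rr × Rr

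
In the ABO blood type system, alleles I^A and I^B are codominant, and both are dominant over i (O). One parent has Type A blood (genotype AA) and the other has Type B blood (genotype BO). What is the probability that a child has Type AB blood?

Cross: AA × BO
Possible offspring genotypes: 2 AB, 2 AO
Blood type counts: 2 Type AB, 2 Type A
Probability of Type AB: 2/4 = 1/2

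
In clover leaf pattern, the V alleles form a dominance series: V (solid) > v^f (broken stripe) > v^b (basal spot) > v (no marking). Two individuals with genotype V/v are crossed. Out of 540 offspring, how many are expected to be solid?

Cross: V/v × V/v
Allele dominance: V > v^f > v^b > v
Offspring genotypes: 1 V/V, 2 V/v, 1 v/v
Phenotype counts: 3 solid, 1 unmarked
solid: 3 out of 4 → fraction 3/4
Expected count = 3/4 × 540 = 405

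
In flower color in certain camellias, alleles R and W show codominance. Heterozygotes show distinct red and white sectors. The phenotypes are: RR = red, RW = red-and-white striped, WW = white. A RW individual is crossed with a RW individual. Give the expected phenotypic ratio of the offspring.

Punnett square for RW × RW:
Offspring genotypes: 1 RR, 2 RW, 1 WW
Phenotype counts: 1 red, 2 red-and-white striped, 1 white
Ratio: 1 red : 2 red-and-white striped : 1 white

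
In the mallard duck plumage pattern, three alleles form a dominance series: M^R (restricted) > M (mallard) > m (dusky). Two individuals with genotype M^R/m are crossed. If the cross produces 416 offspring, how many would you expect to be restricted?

Cross: M^R/m × M^R/m
Allele dominance: M^R > M > m
Offspring genotypes: 1 M^R/M^R, 2 M^R/m, 1 m/m
Phenotype counts: 3 restricted, 1 dusky
restricted: 3 out of 4 → fraction 3/4
Expected count = 3/4 × 416 = 312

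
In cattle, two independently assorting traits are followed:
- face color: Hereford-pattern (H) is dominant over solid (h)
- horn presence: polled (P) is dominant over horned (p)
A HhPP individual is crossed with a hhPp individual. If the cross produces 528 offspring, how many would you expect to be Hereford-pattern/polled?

Dihybrid cross HhPP × hhPp — consider each gene separately:
face color: Hh × hh → 2 Hh, 2 hh → 2 H_ : 2 hh (out of 4)
horn presence: PP × Pp → 2 PP, 2 Pp → 4 P_ (out of 4)
Combine (counts out of 4 × 4 = 16): Hereford-pattern/polled (H_P_) = 2×4 = 8; solid/polled (hhP_) = 2×4 = 8
Phenotype counts (out of 16): 8 Hereford-pattern/polled, 8 solid/polled
Hereford-pattern/polled: 8 out of 16 → fraction 1/2
Expected count = 1/2 × 528 = 264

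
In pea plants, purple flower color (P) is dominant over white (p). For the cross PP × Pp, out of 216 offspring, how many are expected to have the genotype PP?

Punnett square for PP × Pp:
Offspring genotypes: 2 PP, 2 Pp
Total offspring: 4
Count with target: 2
Probability: 2/4 = 1/2
Expected count = 1/2 × 216 = 108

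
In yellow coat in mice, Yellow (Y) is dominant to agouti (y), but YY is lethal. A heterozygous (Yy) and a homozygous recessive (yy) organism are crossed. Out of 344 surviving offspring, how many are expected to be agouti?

Cross: Yy × yy
Punnett square offspring (before lethality): 2 Yy, 2 yy
No YY offspring are produced in this cross.
agouti: 2 out of 4 → fraction 1/2
Expected count = 1/2 × 344 = 172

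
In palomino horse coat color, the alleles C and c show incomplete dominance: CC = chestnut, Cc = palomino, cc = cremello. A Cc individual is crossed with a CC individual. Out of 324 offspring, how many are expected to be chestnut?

Punnett square for Cc × CC:
Offspring genotypes: 2 CC, 2 Cc
Phenotype counts: 2 chestnut, 2 palomino
chestnut: 2 out of 4 → fraction 1/2
Expected count = 1/2 × 324 = 162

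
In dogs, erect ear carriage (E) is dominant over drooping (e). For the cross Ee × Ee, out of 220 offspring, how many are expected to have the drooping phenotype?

Punnett square for Ee × Ee:
Offspring genotypes: 1 EE, 2 Ee, 1 ee
Total offspring: 4
Count with target: 1
Probability: 1/4
Expected count = 1/4 × 220 = 55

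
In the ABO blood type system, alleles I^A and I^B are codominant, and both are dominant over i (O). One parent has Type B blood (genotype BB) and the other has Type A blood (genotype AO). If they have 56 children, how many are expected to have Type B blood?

Cross: BB × AO
Possible offspring genotypes: 2 AB, 2 BO
Blood type counts: 2 Type AB, 2 Type B
Probability of Type B: 2/4 = 1/2
Expected count = 1/2 × 56 = 28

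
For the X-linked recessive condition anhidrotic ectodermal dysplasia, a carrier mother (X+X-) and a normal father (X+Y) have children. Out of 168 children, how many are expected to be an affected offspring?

Cross: X+X- × X+Y
Offspring: 1 X+X+, 1 X+Y, 1 X+X-, 1 X-Y
Probability of an affected offspring: 1/4
Expected count = 1/4 × 168 = 42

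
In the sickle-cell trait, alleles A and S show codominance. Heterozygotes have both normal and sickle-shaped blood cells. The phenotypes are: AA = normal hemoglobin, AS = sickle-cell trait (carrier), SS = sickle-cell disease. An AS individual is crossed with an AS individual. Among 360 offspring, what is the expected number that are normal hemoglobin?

Punnett square for AS × AS:
Offspring genotypes: 1 AA, 2 AS, 1 SS
Phenotype counts: 1 normal hemoglobin, 2 sickle-cell trait (carrier), 1 sickle-cell disease
normal hemoglobin: 1 out of 4 → fraction 1/4
Expected count = 1/4 × 360 = 90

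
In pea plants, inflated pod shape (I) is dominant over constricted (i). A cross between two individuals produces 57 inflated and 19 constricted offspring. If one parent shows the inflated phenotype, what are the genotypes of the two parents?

Observed offspring: 57 inflated, 19 constricted
The observed ratio simplifies to 3:1. Constricted (ii) offspring appear, so each parent must contribute one i allele. The parent stated to show inflated carries I, so it is Ii. The other parent is then either Ii or ii: Ii × ii would give a 1:1 split, whereas Ii × Ii gives 3:1 — matching the data. So both parents are heterozygous (Ii × Ii).
Parent genotypes: Ii × Ii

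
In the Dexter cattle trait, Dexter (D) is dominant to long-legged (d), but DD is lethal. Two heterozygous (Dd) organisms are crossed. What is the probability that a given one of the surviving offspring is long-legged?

Cross: Dd × Dd
Punnett square offspring (before lethality): 1 DD, 2 Dd, 1 dd
The DD genotype is lethal (embryos die); surviving offspring: 2 Dd, 1 dd
long-legged: 1 out of 3
Probability: 1/3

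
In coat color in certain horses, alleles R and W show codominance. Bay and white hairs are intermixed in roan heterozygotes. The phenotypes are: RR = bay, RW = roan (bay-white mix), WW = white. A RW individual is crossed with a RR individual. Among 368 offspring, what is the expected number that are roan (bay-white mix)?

Punnett square for RW × RR:
Offspring genotypes: 2 RR, 2 RW
Phenotype counts: 2 bay, 2 roan (bay-white mix)
roan (bay-white mix): 2 out of 4 → fraction 1/2
Expected count = 1/2 × 368 = 184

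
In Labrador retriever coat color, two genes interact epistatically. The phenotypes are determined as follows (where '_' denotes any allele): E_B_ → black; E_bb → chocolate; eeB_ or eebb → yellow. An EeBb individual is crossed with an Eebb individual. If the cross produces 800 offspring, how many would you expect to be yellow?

Cross: EeBb × Eebb — consider each gene separately:
E gene: Ee × Ee → 1 EE, 2 Ee, 1 ee → 3 E_ : 1 ee (out of 4)
B gene: Bb × bb → 2 Bb, 2 bb → 2 B_ : 2 bb (out of 4)
Genotype classes (out of 4 × 4 = 16): E_B_ = 3×2 = 6; E_bb = 3×2 = 6; eeB_ = 1×2 = 2; eebb = 1×2 = 2
Apply the phenotype rules: E_B_ (6) → black; E_bb (6) → chocolate; eeB_ (2) + eebb (2) → yellow
Phenotype counts (out of 16): 6 black, 6 chocolate, 4 yellow
yellow: 4 out of 16 → fraction 1/4
Expected count = 1/4 × 800 = 200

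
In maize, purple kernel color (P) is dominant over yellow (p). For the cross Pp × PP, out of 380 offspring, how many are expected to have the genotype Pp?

Punnett square for Pp × PP:
Offspring genotypes: 2 PP, 2 Pp
Total offspring: 4
Count with target: 2
Probability: 2/4 = 1/2
Expected count = 1/2 × 380 = 190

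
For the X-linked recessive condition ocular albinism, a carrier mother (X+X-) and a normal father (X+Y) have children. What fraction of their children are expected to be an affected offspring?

Cross: X+X- × X+Y
Offspring: 1 X+X+, 1 X+Y, 1 X+X-, 1 X-Y
Probability of an affected offspring: 1/4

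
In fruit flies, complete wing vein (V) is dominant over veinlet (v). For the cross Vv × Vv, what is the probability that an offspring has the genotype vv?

Punnett square for Vv × Vv:
Offspring genotypes: 1 VV, 2 Vv, 1 vv
Total offspring: 4
Count with target: 1
Probability: 1/4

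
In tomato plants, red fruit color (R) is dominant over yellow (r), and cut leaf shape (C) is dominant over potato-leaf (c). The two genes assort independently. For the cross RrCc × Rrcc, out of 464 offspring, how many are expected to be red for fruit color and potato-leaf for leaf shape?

Dihybrid cross RrCc × Rrcc — consider each gene separately:
fruit color: Rr × Rr → 1 RR, 2 Rr, 1 rr → 3 R_ : 1 rr (out of 4)
leaf shape: Cc × cc → 2 Cc, 2 cc → 2 C_ : 2 cc (out of 4)
Looking for: red (R_) and potato-leaf (cc)
P(red) = 3/4, P(potato-leaf) = 2/4
P(both) = 3/4 × 2/4 = 6/16 = 3/8
Expected count = 3/8 × 464 = 174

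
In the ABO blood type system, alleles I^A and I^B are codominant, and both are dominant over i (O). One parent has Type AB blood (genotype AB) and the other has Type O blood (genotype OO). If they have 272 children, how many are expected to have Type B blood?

Cross: AB × OO
Possible offspring genotypes: 2 AO, 2 BO
Blood type counts: 2 Type A, 2 Type B
Probability of Type B: 2/4 = 1/2
Expected count = 1/2 × 272 = 136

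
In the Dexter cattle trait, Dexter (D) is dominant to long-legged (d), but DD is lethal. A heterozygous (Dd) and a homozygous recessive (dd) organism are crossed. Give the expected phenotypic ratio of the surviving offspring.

Cross: Dd × dd
Punnett square offspring (before lethality): 2 Dd, 2 dd
No DD offspring are produced in this cross.
Ratio: 1 Dexter (short-legged) : 1 long-legged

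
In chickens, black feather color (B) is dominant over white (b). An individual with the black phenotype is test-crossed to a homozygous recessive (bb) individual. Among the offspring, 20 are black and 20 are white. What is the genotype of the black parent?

Test cross: ? × bb
Offspring: 20 black, 20 white — approximately 1:1.
A 1:1 ratio in a test cross indicates the unknown parent is heterozygous (Bb).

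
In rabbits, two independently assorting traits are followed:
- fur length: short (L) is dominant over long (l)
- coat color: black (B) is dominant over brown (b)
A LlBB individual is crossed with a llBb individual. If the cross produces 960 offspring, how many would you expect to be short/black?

Dihybrid cross LlBB × llBb — consider each gene separately:
fur length: Ll × ll → 2 Ll, 2 ll → 2 L_ : 2 ll (out of 4)
coat color: BB × Bb → 2 BB, 2 Bb → 4 B_ (out of 4)
Combine (counts out of 4 × 4 = 16): short/black (L_B_) = 2×4 = 8; long/black (llB_) = 2×4 = 8
Phenotype counts (out of 16): 8 short/black, 8 long/black
short/black: 8 out of 16 → fraction 1/2
Expected count = 1/2 × 960 = 480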